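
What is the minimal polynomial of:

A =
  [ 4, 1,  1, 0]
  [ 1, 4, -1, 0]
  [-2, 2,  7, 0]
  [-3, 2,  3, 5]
x^3 - 15*x^2 + 75*x - 125

The characteristic polynomial is χ_A(x) = (x - 5)^4, so the eigenvalues are known. The minimal polynomial is
  m_A(x) = Π_λ (x − λ)^{k_λ}
where k_λ is the size of the *largest* Jordan block for λ (equivalently, the smallest k with (A − λI)^k v = 0 for every generalised eigenvector v of λ).

  λ = 5: largest Jordan block has size 3, contributing (x − 5)^3

So m_A(x) = (x - 5)^3 = x^3 - 15*x^2 + 75*x - 125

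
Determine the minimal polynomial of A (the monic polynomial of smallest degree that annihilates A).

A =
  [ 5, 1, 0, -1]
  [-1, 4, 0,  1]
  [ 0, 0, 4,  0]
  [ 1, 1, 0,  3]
x^3 - 12*x^2 + 48*x - 64

The characteristic polynomial is χ_A(x) = (x - 4)^4, so the eigenvalues are known. The minimal polynomial is
  m_A(x) = Π_λ (x − λ)^{k_λ}
where k_λ is the size of the *largest* Jordan block for λ (equivalently, the smallest k with (A − λI)^k v = 0 for every generalised eigenvector v of λ).

  λ = 4: largest Jordan block has size 3, contributing (x − 4)^3

So m_A(x) = (x - 4)^3 = x^3 - 12*x^2 + 48*x - 64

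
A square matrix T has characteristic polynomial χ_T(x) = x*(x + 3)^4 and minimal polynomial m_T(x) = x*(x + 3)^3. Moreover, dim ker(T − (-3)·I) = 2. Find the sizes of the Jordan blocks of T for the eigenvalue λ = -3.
Block sizes for λ = -3: [3, 1]

Step 1 — from the characteristic polynomial, algebraic multiplicity of λ = -3 is 4. From dim ker(T − (-3)·I) = 2, there are exactly 2 Jordan blocks for λ = -3.
Step 2 — from the minimal polynomial, the factor (x + 3)^3 tells us the largest block for λ = -3 has size 3.
Step 3 — with total size 4, 2 blocks, and largest block 3, the block sizes (in nonincreasing order) are [3, 1].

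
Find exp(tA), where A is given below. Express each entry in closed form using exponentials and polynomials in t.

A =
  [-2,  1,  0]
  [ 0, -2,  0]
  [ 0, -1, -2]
e^{tA} =
  [exp(-2*t), t*exp(-2*t), 0]
  [0, exp(-2*t), 0]
  [0, -t*exp(-2*t), exp(-2*t)]

Strategy: write A = P · J · P⁻¹ where J is a Jordan canonical form, so e^{tA} = P · e^{tJ} · P⁻¹, and e^{tJ} can be computed block-by-block.

A has Jordan form
J =
  [-2,  1,  0]
  [ 0, -2,  0]
  [ 0,  0, -2]
(up to reordering of blocks).

Per-block formulas:
  For a 2×2 Jordan block J_2(-2): exp(t · J_2(-2)) = e^(-2t)·(I + t·N), where N is the 2×2 nilpotent shift.
  For a 1×1 block at λ = -2: exp(t · [-2]) = [e^(-2t)].

After assembling e^{tJ} and conjugating by P, we get:

e^{tA} =
  [exp(-2*t), t*exp(-2*t), 0]
  [0, exp(-2*t), 0]
  [0, -t*exp(-2*t), exp(-2*t)]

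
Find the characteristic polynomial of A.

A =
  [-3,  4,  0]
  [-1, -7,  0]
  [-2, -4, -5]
x^3 + 15*x^2 + 75*x + 125

Expanding det(x·I − A) (e.g. by cofactor expansion or by noting that A is similar to its Jordan form J, which has the same characteristic polynomial as A) gives
  χ_A(x) = x^3 + 15*x^2 + 75*x + 125
which factors as (x + 5)^3. The eigenvalues (with algebraic multiplicities) are λ = -5 with multiplicity 3.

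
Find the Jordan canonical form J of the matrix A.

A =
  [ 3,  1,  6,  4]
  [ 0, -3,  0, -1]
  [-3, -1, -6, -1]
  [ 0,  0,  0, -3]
J_3(-3) ⊕ J_1(0)

The characteristic polynomial is
  det(x·I − A) = x^4 + 9*x^3 + 27*x^2 + 27*x = x*(x + 3)^3

Eigenvalues and multiplicities (the geometric multiplicity of λ is n − rank(A − λI), which equals the number of Jordan blocks for λ):
  λ = -3: algebraic multiplicity = 3, geometric multiplicity = 1
  λ = 0: algebraic multiplicity = 1, geometric multiplicity = 1

Determining the block sizes for each eigenvalue:
  λ = -3: one block (gm = 1), so the single block has size am = 3 → block sizes [3]
  λ = 0: one block (gm = 1), so the single block has size am = 1 → block sizes [1]

Assembling the blocks gives a Jordan form
J =
  [-3,  1,  0, 0]
  [ 0, -3,  1, 0]
  [ 0,  0, -3, 0]
  [ 0,  0,  0, 0]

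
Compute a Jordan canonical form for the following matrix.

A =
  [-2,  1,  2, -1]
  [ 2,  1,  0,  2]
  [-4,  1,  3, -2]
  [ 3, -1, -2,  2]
J_2(1) ⊕ J_2(1)

The characteristic polynomial is
  det(x·I − A) = x^4 - 4*x^3 + 6*x^2 - 4*x + 1 = (x - 1)^4

Eigenvalues and multiplicities (the geometric multiplicity of λ is n − rank(A − λI), which equals the number of Jordan blocks for λ):
  λ = 1: algebraic multiplicity = 4, geometric multiplicity = 2

Determining the block sizes for each eigenvalue:
  λ = 1: with am = 4 and gm = 2, the partition is not yet determined (e.g. several partitions of 4 into 2 parts exist). Let N = A − (1)·I. Computing rank(N^1) = 2, rank(N^2) = 0; the number of blocks of size ≥ j is rank(N^{j−1}) − rank(N^j), giving [2, 2]. So we have 2 block(s) of size 2 → block sizes [2, 2]

Assembling the blocks gives a Jordan form
J =
  [1, 1, 0, 0]
  [0, 1, 0, 0]
  [0, 0, 1, 1]
  [0, 0, 0, 1]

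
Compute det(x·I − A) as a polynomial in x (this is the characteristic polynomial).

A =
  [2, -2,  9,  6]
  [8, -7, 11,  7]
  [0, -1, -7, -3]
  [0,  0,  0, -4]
x^4 + 16*x^3 + 96*x^2 + 256*x + 256

Expanding det(x·I − A) (e.g. by cofactor expansion or by noting that A is similar to its Jordan form J, which has the same characteristic polynomial as A) gives
  χ_A(x) = x^4 + 16*x^3 + 96*x^2 + 256*x + 256
which factors as (x + 4)^4. The eigenvalues (with algebraic multiplicities) are λ = -4 with multiplicity 4.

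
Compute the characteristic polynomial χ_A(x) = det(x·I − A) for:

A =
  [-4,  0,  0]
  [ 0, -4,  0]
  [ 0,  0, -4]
x^3 + 12*x^2 + 48*x + 64

Expanding det(x·I − A) (e.g. by cofactor expansion or by noting that A is similar to its Jordan form J, which has the same characteristic polynomial as A) gives
  χ_A(x) = x^3 + 12*x^2 + 48*x + 64
which factors as (x + 4)^3. The eigenvalues (with algebraic multiplicities) are λ = -4 with multiplicity 3.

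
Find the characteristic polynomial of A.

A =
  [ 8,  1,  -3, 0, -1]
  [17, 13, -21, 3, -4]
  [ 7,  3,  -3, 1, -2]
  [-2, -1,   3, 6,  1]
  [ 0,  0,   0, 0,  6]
x^5 - 30*x^4 + 360*x^3 - 2160*x^2 + 6480*x - 7776

Expanding det(x·I − A) (e.g. by cofactor expansion or by noting that A is similar to its Jordan form J, which has the same characteristic polynomial as A) gives
  χ_A(x) = x^5 - 30*x^4 + 360*x^3 - 2160*x^2 + 6480*x - 7776
which factors as (x - 6)^5. The eigenvalues (with algebraic multiplicities) are λ = 6 with multiplicity 5.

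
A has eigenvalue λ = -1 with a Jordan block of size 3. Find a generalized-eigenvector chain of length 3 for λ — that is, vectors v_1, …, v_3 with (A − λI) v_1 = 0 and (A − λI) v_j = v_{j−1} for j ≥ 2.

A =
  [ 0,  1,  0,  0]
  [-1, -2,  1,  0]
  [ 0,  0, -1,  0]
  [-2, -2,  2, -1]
A Jordan chain for λ = -1 of length 3:
v_1 = (1, -1, 0, -2)ᵀ
v_2 = (0, 1, 0, 2)ᵀ
v_3 = (0, 0, 1, 0)ᵀ

Let N = A − (-1)·I. We want v_3 with N^3 v_3 = 0 but N^2 v_3 ≠ 0; then v_{j-1} := N · v_j for j = 3, …, 2.

Pick v_3 = (0, 0, 1, 0)ᵀ.
Then v_2 = N · v_3 = (0, 1, 0, 2)ᵀ.
Then v_1 = N · v_2 = (1, -1, 0, -2)ᵀ.

Sanity check: (A − (-1)·I) v_1 = (0, 0, 0, 0)ᵀ = 0. ✓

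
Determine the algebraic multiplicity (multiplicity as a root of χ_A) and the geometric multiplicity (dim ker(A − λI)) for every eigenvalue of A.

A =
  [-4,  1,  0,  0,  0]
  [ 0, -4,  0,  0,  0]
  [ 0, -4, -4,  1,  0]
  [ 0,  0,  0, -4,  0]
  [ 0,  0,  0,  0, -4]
λ = -4: alg = 5, geom = 3

Step 1 — factor the characteristic polynomial to read off the algebraic multiplicities:
  χ_A(x) = (x + 4)^5

Step 2 — compute geometric multiplicities via the rank-nullity identity g(λ) = n − rank(A − λI):
  rank(A − (-4)·I) = 2, so dim ker(A − (-4)·I) = n − 2 = 3

Summary:
  λ = -4: algebraic multiplicity = 5, geometric multiplicity = 3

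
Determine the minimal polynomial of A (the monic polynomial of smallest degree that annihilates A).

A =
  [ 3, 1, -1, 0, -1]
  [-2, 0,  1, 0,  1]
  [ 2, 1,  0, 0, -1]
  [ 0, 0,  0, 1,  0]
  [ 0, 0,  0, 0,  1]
x^2 - 2*x + 1

The characteristic polynomial is χ_A(x) = (x - 1)^5, so the eigenvalues are known. The minimal polynomial is
  m_A(x) = Π_λ (x − λ)^{k_λ}
where k_λ is the size of the *largest* Jordan block for λ (equivalently, the smallest k with (A − λI)^k v = 0 for every generalised eigenvector v of λ).

  λ = 1: largest Jordan block has size 2, contributing (x − 1)^2

So m_A(x) = (x - 1)^2 = x^2 - 2*x + 1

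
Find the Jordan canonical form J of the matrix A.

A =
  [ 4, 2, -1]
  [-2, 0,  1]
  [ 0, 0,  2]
J_2(2) ⊕ J_1(2)

The characteristic polynomial is
  det(x·I − A) = x^3 - 6*x^2 + 12*x - 8 = (x - 2)^3

Eigenvalues and multiplicities (the geometric multiplicity of λ is n − rank(A − λI), which equals the number of Jordan blocks for λ):
  λ = 2: algebraic multiplicity = 3, geometric multiplicity = 2

Determining the block sizes for each eigenvalue:
  λ = 2: 2 blocks summing to 3 forces exactly one block of size 2 and the rest size 1 → block sizes [2, 1]

Assembling the blocks gives a Jordan form
J =
  [2, 1, 0]
  [0, 2, 0]
  [0, 0, 2]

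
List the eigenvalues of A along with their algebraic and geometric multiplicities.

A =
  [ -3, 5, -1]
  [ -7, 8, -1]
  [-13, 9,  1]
λ = 2: alg = 3, geom = 1

Step 1 — factor the characteristic polynomial to read off the algebraic multiplicities:
  χ_A(x) = (x - 2)^3

Step 2 — compute geometric multiplicities via the rank-nullity identity g(λ) = n − rank(A − λI):
  rank(A − (2)·I) = 2, so dim ker(A − (2)·I) = n − 2 = 1

Summary:
  λ = 2: algebraic multiplicity = 3, geometric multiplicity = 1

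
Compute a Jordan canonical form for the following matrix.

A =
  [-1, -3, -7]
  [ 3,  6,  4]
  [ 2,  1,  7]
J_3(4)

The characteristic polynomial is
  det(x·I − A) = x^3 - 12*x^2 + 48*x - 64 = (x - 4)^3

Eigenvalues and multiplicities (the geometric multiplicity of λ is n − rank(A − λI), which equals the number of Jordan blocks for λ):
  λ = 4: algebraic multiplicity = 3, geometric multiplicity = 1

Determining the block sizes for each eigenvalue:
  λ = 4: one block (gm = 1), so the single block has size am = 3 → block sizes [3]

Assembling the blocks gives a Jordan form
J =
  [4, 1, 0]
  [0, 4, 1]
  [0, 0, 4]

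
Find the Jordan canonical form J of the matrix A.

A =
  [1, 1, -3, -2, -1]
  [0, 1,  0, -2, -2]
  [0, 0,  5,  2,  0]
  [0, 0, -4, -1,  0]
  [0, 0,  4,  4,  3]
J_2(1) ⊕ J_1(1) ⊕ J_1(3) ⊕ J_1(3)

The characteristic polynomial is
  det(x·I − A) = x^5 - 9*x^4 + 30*x^3 - 46*x^2 + 33*x - 9 = (x - 3)^2*(x - 1)^3

Eigenvalues and multiplicities (the geometric multiplicity of λ is n − rank(A − λI), which equals the number of Jordan blocks for λ):
  λ = 1: algebraic multiplicity = 3, geometric multiplicity = 2
  λ = 3: algebraic multiplicity = 2, geometric multiplicity = 2

Determining the block sizes for each eigenvalue:
  λ = 1: 2 blocks summing to 3 forces exactly one block of size 2 and the rest size 1 → block sizes [2, 1]
  λ = 3: gm = am = 2, so every block has size 1 → block sizes [1, 1]

Assembling the blocks gives a Jordan form
J =
  [1, 1, 0, 0, 0]
  [0, 1, 0, 0, 0]
  [0, 0, 1, 0, 0]
  [0, 0, 0, 3, 0]
  [0, 0, 0, 0, 3]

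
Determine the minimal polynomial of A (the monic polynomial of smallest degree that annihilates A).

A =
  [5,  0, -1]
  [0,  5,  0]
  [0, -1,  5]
x^3 - 15*x^2 + 75*x - 125

The characteristic polynomial is χ_A(x) = (x - 5)^3, so the eigenvalues are known. The minimal polynomial is
  m_A(x) = Π_λ (x − λ)^{k_λ}
where k_λ is the size of the *largest* Jordan block for λ (equivalently, the smallest k with (A − λI)^k v = 0 for every generalised eigenvector v of λ).

  λ = 5: largest Jordan block has size 3, contributing (x − 5)^3

So m_A(x) = (x - 5)^3 = x^3 - 15*x^2 + 75*x - 125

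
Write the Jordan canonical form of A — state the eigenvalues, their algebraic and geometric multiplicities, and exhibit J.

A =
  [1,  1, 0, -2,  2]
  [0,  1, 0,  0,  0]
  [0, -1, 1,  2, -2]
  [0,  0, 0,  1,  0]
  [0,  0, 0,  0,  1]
J_2(1) ⊕ J_1(1) ⊕ J_1(1) ⊕ J_1(1)

The characteristic polynomial is
  det(x·I − A) = x^5 - 5*x^4 + 10*x^3 - 10*x^2 + 5*x - 1 = (x - 1)^5

Eigenvalues and multiplicities (the geometric multiplicity of λ is n − rank(A − λI), which equals the number of Jordan blocks for λ):
  λ = 1: algebraic multiplicity = 5, geometric multiplicity = 4

Determining the block sizes for each eigenvalue:
  λ = 1: 4 blocks summing to 5 forces exactly one block of size 2 and the rest size 1 → block sizes [2, 1, 1, 1]

Assembling the blocks gives a Jordan form
J =
  [1, 1, 0, 0, 0]
  [0, 1, 0, 0, 0]
  [0, 0, 1, 0, 0]
  [0, 0, 0, 1, 0]
  [0, 0, 0, 0, 1]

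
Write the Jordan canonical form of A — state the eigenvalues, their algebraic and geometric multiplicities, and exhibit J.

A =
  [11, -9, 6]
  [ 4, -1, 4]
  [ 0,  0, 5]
J_2(5) ⊕ J_1(5)

The characteristic polynomial is
  det(x·I − A) = x^3 - 15*x^2 + 75*x - 125 = (x - 5)^3

Eigenvalues and multiplicities (the geometric multiplicity of λ is n − rank(A − λI), which equals the number of Jordan blocks for λ):
  λ = 5: algebraic multiplicity = 3, geometric multiplicity = 2

Determining the block sizes for each eigenvalue:
  λ = 5: 2 blocks summing to 3 forces exactly one block of size 2 and the rest size 1 → block sizes [2, 1]

Assembling the blocks gives a Jordan form
J =
  [5, 1, 0]
  [0, 5, 0]
  [0, 0, 5]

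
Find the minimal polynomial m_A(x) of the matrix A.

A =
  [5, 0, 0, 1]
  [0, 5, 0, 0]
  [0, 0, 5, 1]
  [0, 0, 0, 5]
x^2 - 10*x + 25

The characteristic polynomial is χ_A(x) = (x - 5)^4, so the eigenvalues are known. The minimal polynomial is
  m_A(x) = Π_λ (x − λ)^{k_λ}
where k_λ is the size of the *largest* Jordan block for λ (equivalently, the smallest k with (A − λI)^k v = 0 for every generalised eigenvector v of λ).

  λ = 5: largest Jordan block has size 2, contributing (x − 5)^2

So m_A(x) = (x - 5)^2 = x^2 - 10*x + 25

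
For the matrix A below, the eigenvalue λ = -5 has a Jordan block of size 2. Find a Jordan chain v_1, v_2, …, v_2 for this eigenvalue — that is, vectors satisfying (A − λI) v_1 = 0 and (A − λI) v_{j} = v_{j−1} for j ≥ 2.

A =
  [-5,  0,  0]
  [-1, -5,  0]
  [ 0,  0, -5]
A Jordan chain for λ = -5 of length 2:
v_1 = (0, -1, 0)ᵀ
v_2 = (1, 0, 0)ᵀ

Let N = A − (-5)·I. We want v_2 with N^2 v_2 = 0 but N^1 v_2 ≠ 0; then v_{j-1} := N · v_j for j = 2, …, 2.

Pick v_2 = (1, 0, 0)ᵀ.
Then v_1 = N · v_2 = (0, -1, 0)ᵀ.

Sanity check: (A − (-5)·I) v_1 = (0, 0, 0)ᵀ = 0. ✓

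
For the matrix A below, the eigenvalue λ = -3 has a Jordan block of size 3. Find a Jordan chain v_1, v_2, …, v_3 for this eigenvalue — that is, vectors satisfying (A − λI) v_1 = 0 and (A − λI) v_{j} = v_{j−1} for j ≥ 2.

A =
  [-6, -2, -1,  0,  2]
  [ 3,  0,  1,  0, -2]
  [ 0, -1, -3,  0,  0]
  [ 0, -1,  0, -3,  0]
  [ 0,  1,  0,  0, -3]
A Jordan chain for λ = -3 of length 3:
v_1 = (3, 0, -3, -3, 3)ᵀ
v_2 = (-3, 3, 0, 0, 0)ᵀ
v_3 = (1, 0, 0, 0, 0)ᵀ

Let N = A − (-3)·I. We want v_3 with N^3 v_3 = 0 but N^2 v_3 ≠ 0; then v_{j-1} := N · v_j for j = 3, …, 2.

Pick v_3 = (1, 0, 0, 0, 0)ᵀ.
Then v_2 = N · v_3 = (-3, 3, 0, 0, 0)ᵀ.
Then v_1 = N · v_2 = (3, 0, -3, -3, 3)ᵀ.

Sanity check: (A − (-3)·I) v_1 = (0, 0, 0, 0, 0)ᵀ = 0. ✓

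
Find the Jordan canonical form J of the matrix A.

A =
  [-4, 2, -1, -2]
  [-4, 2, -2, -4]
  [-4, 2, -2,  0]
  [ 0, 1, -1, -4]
J_2(-2) ⊕ J_2(-2)

The characteristic polynomial is
  det(x·I − A) = x^4 + 8*x^3 + 24*x^2 + 32*x + 16 = (x + 2)^4

Eigenvalues and multiplicities (the geometric multiplicity of λ is n − rank(A − λI), which equals the number of Jordan blocks for λ):
  λ = -2: algebraic multiplicity = 4, geometric multiplicity = 2

Determining the block sizes for each eigenvalue:
  λ = -2: with am = 4 and gm = 2, the partition is not yet determined (e.g. several partitions of 4 into 2 parts exist). Let N = A − (-2)·I. Computing rank(N^1) = 2, rank(N^2) = 0; the number of blocks of size ≥ j is rank(N^{j−1}) − rank(N^j), giving [2, 2]. So we have 2 block(s) of size 2 → block sizes [2, 2]

Assembling the blocks gives a Jordan form
J =
  [-2,  1,  0,  0]
  [ 0, -2,  0,  0]
  [ 0,  0, -2,  1]
  [ 0,  0,  0, -2]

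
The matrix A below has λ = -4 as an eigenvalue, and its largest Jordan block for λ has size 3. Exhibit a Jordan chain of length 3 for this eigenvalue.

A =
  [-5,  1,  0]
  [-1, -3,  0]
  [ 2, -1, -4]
A Jordan chain for λ = -4 of length 3:
v_1 = (0, 0, -1)ᵀ
v_2 = (-1, -1, 2)ᵀ
v_3 = (1, 0, 0)ᵀ

Let N = A − (-4)·I. We want v_3 with N^3 v_3 = 0 but N^2 v_3 ≠ 0; then v_{j-1} := N · v_j for j = 3, …, 2.

Pick v_3 = (1, 0, 0)ᵀ.
Then v_2 = N · v_3 = (-1, -1, 2)ᵀ.
Then v_1 = N · v_2 = (0, 0, -1)ᵀ.

Sanity check: (A − (-4)·I) v_1 = (0, 0, 0)ᵀ = 0. ✓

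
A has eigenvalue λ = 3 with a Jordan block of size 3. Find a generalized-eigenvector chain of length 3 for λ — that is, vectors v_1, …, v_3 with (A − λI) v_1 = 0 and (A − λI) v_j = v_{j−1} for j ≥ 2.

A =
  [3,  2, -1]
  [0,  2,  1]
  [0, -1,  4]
A Jordan chain for λ = 3 of length 3:
v_1 = (-1, 0, 0)ᵀ
v_2 = (2, -1, -1)ᵀ
v_3 = (0, 1, 0)ᵀ

Let N = A − (3)·I. We want v_3 with N^3 v_3 = 0 but N^2 v_3 ≠ 0; then v_{j-1} := N · v_j for j = 3, …, 2.

Pick v_3 = (0, 1, 0)ᵀ.
Then v_2 = N · v_3 = (2, -1, -1)ᵀ.
Then v_1 = N · v_2 = (-1, 0, 0)ᵀ.

Sanity check: (A − (3)·I) v_1 = (0, 0, 0)ᵀ = 0. ✓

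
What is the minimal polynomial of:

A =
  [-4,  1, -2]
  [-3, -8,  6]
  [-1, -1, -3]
x^2 + 10*x + 25

The characteristic polynomial is χ_A(x) = (x + 5)^3, so the eigenvalues are known. The minimal polynomial is
  m_A(x) = Π_λ (x − λ)^{k_λ}
where k_λ is the size of the *largest* Jordan block for λ (equivalently, the smallest k with (A − λI)^k v = 0 for every generalised eigenvector v of λ).

  λ = -5: largest Jordan block has size 2, contributing (x + 5)^2

So m_A(x) = (x + 5)^2 = x^2 + 10*x + 25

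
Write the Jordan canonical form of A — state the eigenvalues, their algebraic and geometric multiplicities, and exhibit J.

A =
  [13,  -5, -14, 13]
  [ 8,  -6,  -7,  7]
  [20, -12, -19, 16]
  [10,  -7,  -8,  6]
J_3(-3) ⊕ J_1(3)

The characteristic polynomial is
  det(x·I − A) = x^4 + 6*x^3 - 54*x - 81 = (x - 3)*(x + 3)^3

Eigenvalues and multiplicities (the geometric multiplicity of λ is n − rank(A − λI), which equals the number of Jordan blocks for λ):
  λ = -3: algebraic multiplicity = 3, geometric multiplicity = 1
  λ = 3: algebraic multiplicity = 1, geometric multiplicity = 1

Determining the block sizes for each eigenvalue:
  λ = -3: one block (gm = 1), so the single block has size am = 3 → block sizes [3]
  λ = 3: one block (gm = 1), so the single block has size am = 1 → block sizes [1]

Assembling the blocks gives a Jordan form
J =
  [-3,  1,  0, 0]
  [ 0, -3,  1, 0]
  [ 0,  0, -3, 0]
  [ 0,  0,  0, 3]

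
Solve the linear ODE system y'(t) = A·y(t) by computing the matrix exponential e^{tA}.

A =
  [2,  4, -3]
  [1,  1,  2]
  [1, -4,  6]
e^{tA} =
  [t^2*exp(3*t) - t*exp(3*t) + exp(3*t), 4*t*exp(3*t), t^2*exp(3*t) - 3*t*exp(3*t)]
  [-t^2*exp(3*t)/2 + t*exp(3*t), -2*t*exp(3*t) + exp(3*t), -t^2*exp(3*t)/2 + 2*t*exp(3*t)]
  [-t^2*exp(3*t) + t*exp(3*t), -4*t*exp(3*t), -t^2*exp(3*t) + 3*t*exp(3*t) + exp(3*t)]

Strategy: write A = P · J · P⁻¹ where J is a Jordan canonical form, so e^{tA} = P · e^{tJ} · P⁻¹, and e^{tJ} can be computed block-by-block.

A has Jordan form
J =
  [3, 1, 0]
  [0, 3, 1]
  [0, 0, 3]
(up to reordering of blocks).

Per-block formulas:
  For a 3×3 Jordan block J_3(3): exp(t · J_3(3)) = e^(3t)·(I + t·N + (t^2/2)·N^2), where N is the 3×3 nilpotent shift.

After assembling e^{tJ} and conjugating by P, we get:

e^{tA} =
  [t^2*exp(3*t) - t*exp(3*t) + exp(3*t), 4*t*exp(3*t), t^2*exp(3*t) - 3*t*exp(3*t)]
  [-t^2*exp(3*t)/2 + t*exp(3*t), -2*t*exp(3*t) + exp(3*t), -t^2*exp(3*t)/2 + 2*t*exp(3*t)]
  [-t^2*exp(3*t) + t*exp(3*t), -4*t*exp(3*t), -t^2*exp(3*t) + 3*t*exp(3*t) + exp(3*t)]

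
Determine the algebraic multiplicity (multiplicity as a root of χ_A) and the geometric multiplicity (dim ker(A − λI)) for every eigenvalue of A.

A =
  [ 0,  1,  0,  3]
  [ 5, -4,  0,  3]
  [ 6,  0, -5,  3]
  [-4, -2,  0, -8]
λ = -5: alg = 3, geom = 2; λ = -2: alg = 1, geom = 1

Step 1 — factor the characteristic polynomial to read off the algebraic multiplicities:
  χ_A(x) = (x + 2)*(x + 5)^3

Step 2 — compute geometric multiplicities via the rank-nullity identity g(λ) = n − rank(A − λI):
  rank(A − (-5)·I) = 2, so dim ker(A − (-5)·I) = n − 2 = 2
  rank(A − (-2)·I) = 3, so dim ker(A − (-2)·I) = n − 3 = 1

Summary:
  λ = -5: algebraic multiplicity = 3, geometric multiplicity = 2
  λ = -2: algebraic multiplicity = 1, geometric multiplicity = 1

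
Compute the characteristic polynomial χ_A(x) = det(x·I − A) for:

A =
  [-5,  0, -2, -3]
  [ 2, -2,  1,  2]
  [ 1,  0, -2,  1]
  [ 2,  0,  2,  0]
x^4 + 9*x^3 + 30*x^2 + 44*x + 24

Expanding det(x·I − A) (e.g. by cofactor expansion or by noting that A is similar to its Jordan form J, which has the same characteristic polynomial as A) gives
  χ_A(x) = x^4 + 9*x^3 + 30*x^2 + 44*x + 24
which factors as (x + 2)^3*(x + 3). The eigenvalues (with algebraic multiplicities) are λ = -3 with multiplicity 1, λ = -2 with multiplicity 3.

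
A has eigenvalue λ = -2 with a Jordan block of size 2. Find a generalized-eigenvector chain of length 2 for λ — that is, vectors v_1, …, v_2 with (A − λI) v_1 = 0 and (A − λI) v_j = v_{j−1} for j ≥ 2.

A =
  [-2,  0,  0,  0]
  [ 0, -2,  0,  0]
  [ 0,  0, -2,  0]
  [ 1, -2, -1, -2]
A Jordan chain for λ = -2 of length 2:
v_1 = (0, 0, 0, 1)ᵀ
v_2 = (1, 0, 0, 0)ᵀ

Let N = A − (-2)·I. We want v_2 with N^2 v_2 = 0 but N^1 v_2 ≠ 0; then v_{j-1} := N · v_j for j = 2, …, 2.

Pick v_2 = (1, 0, 0, 0)ᵀ.
Then v_1 = N · v_2 = (0, 0, 0, 1)ᵀ.

Sanity check: (A − (-2)·I) v_1 = (0, 0, 0, 0)ᵀ = 0. ✓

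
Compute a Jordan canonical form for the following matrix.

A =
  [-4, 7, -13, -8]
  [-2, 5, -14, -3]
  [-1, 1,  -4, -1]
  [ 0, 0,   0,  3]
J_2(-3) ⊕ J_2(3)

The characteristic polynomial is
  det(x·I − A) = x^4 - 18*x^2 + 81 = (x - 3)^2*(x + 3)^2

Eigenvalues and multiplicities (the geometric multiplicity of λ is n − rank(A − λI), which equals the number of Jordan blocks for λ):
  λ = -3: algebraic multiplicity = 2, geometric multiplicity = 1
  λ = 3: algebraic multiplicity = 2, geometric multiplicity = 1

Determining the block sizes for each eigenvalue:
  λ = -3: one block (gm = 1), so the single block has size am = 2 → block sizes [2]
  λ = 3: one block (gm = 1), so the single block has size am = 2 → block sizes [2]

Assembling the blocks gives a Jordan form
J =
  [-3,  1, 0, 0]
  [ 0, -3, 0, 0]
  [ 0,  0, 3, 1]
  [ 0,  0, 0, 3]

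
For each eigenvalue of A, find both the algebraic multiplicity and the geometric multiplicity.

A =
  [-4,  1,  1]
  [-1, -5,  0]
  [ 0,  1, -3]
λ = -4: alg = 3, geom = 1

Step 1 — factor the characteristic polynomial to read off the algebraic multiplicities:
  χ_A(x) = (x + 4)^3

Step 2 — compute geometric multiplicities via the rank-nullity identity g(λ) = n − rank(A − λI):
  rank(A − (-4)·I) = 2, so dim ker(A − (-4)·I) = n − 2 = 1

Summary:
  λ = -4: algebraic multiplicity = 3, geometric multiplicity = 1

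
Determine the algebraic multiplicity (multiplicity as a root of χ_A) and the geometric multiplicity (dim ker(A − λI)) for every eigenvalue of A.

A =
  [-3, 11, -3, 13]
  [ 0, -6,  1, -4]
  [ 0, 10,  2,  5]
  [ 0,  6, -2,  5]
λ = -3: alg = 2, geom = 1; λ = 2: alg = 2, geom = 1

Step 1 — factor the characteristic polynomial to read off the algebraic multiplicities:
  χ_A(x) = (x - 2)^2*(x + 3)^2

Step 2 — compute geometric multiplicities via the rank-nullity identity g(λ) = n − rank(A − λI):
  rank(A − (-3)·I) = 3, so dim ker(A − (-3)·I) = n − 3 = 1
  rank(A − (2)·I) = 3, so dim ker(A − (2)·I) = n − 3 = 1

Summary:
  λ = -3: algebraic multiplicity = 2, geometric multiplicity = 1
  λ = 2: algebraic multiplicity = 2, geometric multiplicity = 1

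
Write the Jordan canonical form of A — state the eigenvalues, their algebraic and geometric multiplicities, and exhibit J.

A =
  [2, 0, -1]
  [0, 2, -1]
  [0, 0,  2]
J_2(2) ⊕ J_1(2)

The characteristic polynomial is
  det(x·I − A) = x^3 - 6*x^2 + 12*x - 8 = (x - 2)^3

Eigenvalues and multiplicities (the geometric multiplicity of λ is n − rank(A − λI), which equals the number of Jordan blocks for λ):
  λ = 2: algebraic multiplicity = 3, geometric multiplicity = 2

Determining the block sizes for each eigenvalue:
  λ = 2: 2 blocks summing to 3 forces exactly one block of size 2 and the rest size 1 → block sizes [2, 1]

Assembling the blocks gives a Jordan form
J =
  [2, 1, 0]
  [0, 2, 0]
  [0, 0, 2]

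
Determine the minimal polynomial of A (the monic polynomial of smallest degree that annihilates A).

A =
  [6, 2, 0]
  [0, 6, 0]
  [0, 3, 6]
x^2 - 12*x + 36

The characteristic polynomial is χ_A(x) = (x - 6)^3, so the eigenvalues are known. The minimal polynomial is
  m_A(x) = Π_λ (x − λ)^{k_λ}
where k_λ is the size of the *largest* Jordan block for λ (equivalently, the smallest k with (A − λI)^k v = 0 for every generalised eigenvector v of λ).

  λ = 6: largest Jordan block has size 2, contributing (x − 6)^2

So m_A(x) = (x - 6)^2 = x^2 - 12*x + 36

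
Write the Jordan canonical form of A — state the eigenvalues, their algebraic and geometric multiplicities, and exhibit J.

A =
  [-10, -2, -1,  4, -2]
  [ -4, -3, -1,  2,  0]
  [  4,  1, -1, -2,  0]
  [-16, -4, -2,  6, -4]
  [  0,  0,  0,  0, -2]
J_3(-2) ⊕ J_1(-2) ⊕ J_1(-2)

The characteristic polynomial is
  det(x·I − A) = x^5 + 10*x^4 + 40*x^3 + 80*x^2 + 80*x + 32 = (x + 2)^5

Eigenvalues and multiplicities (the geometric multiplicity of λ is n − rank(A − λI), which equals the number of Jordan blocks for λ):
  λ = -2: algebraic multiplicity = 5, geometric multiplicity = 3

Determining the block sizes for each eigenvalue:
  λ = -2: with am = 5 and gm = 3, the partition is not yet determined (e.g. several partitions of 5 into 3 parts exist). Let N = A − (-2)·I. Computing rank(N^1) = 2, rank(N^2) = 1, rank(N^3) = 0; the number of blocks of size ≥ j is rank(N^{j−1}) − rank(N^j), giving [3, 1, 1]. So we have 1 block(s) of size 3, 2 block(s) of size 1 → block sizes [3, 1, 1]

Assembling the blocks gives a Jordan form
J =
  [-2,  1,  0,  0,  0]
  [ 0, -2,  1,  0,  0]
  [ 0,  0, -2,  0,  0]
  [ 0,  0,  0, -2,  0]
  [ 0,  0,  0,  0, -2]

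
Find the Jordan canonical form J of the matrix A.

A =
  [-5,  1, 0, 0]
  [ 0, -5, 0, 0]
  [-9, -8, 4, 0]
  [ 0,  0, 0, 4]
J_2(-5) ⊕ J_1(4) ⊕ J_1(4)

The characteristic polynomial is
  det(x·I − A) = x^4 + 2*x^3 - 39*x^2 - 40*x + 400 = (x - 4)^2*(x + 5)^2

Eigenvalues and multiplicities (the geometric multiplicity of λ is n − rank(A − λI), which equals the number of Jordan blocks for λ):
  λ = -5: algebraic multiplicity = 2, geometric multiplicity = 1
  λ = 4: algebraic multiplicity = 2, geometric multiplicity = 2

Determining the block sizes for each eigenvalue:
  λ = -5: one block (gm = 1), so the single block has size am = 2 → block sizes [2]
  λ = 4: gm = am = 2, so every block has size 1 → block sizes [1, 1]

Assembling the blocks gives a Jordan form
J =
  [-5,  1, 0, 0]
  [ 0, -5, 0, 0]
  [ 0,  0, 4, 0]
  [ 0,  0, 0, 4]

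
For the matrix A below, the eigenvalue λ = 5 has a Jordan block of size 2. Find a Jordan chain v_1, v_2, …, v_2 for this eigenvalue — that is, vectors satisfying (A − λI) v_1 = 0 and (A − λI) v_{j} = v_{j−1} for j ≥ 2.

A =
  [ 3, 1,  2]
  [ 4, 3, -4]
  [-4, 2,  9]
A Jordan chain for λ = 5 of length 2:
v_1 = (-2, 4, -4)ᵀ
v_2 = (1, 0, 0)ᵀ

Let N = A − (5)·I. We want v_2 with N^2 v_2 = 0 but N^1 v_2 ≠ 0; then v_{j-1} := N · v_j for j = 2, …, 2.

Pick v_2 = (1, 0, 0)ᵀ.
Then v_1 = N · v_2 = (-2, 4, -4)ᵀ.

Sanity check: (A − (5)·I) v_1 = (0, 0, 0)ᵀ = 0. ✓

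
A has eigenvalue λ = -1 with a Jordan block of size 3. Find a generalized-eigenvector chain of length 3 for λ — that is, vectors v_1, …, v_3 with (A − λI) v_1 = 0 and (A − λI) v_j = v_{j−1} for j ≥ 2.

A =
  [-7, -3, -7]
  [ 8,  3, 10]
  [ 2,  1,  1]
A Jordan chain for λ = -1 of length 3:
v_1 = (-2, 4, 0)ᵀ
v_2 = (-6, 8, 2)ᵀ
v_3 = (1, 0, 0)ᵀ

Let N = A − (-1)·I. We want v_3 with N^3 v_3 = 0 but N^2 v_3 ≠ 0; then v_{j-1} := N · v_j for j = 3, …, 2.

Pick v_3 = (1, 0, 0)ᵀ.
Then v_2 = N · v_3 = (-6, 8, 2)ᵀ.
Then v_1 = N · v_2 = (-2, 4, 0)ᵀ.

Sanity check: (A − (-1)·I) v_1 = (0, 0, 0)ᵀ = 0. ✓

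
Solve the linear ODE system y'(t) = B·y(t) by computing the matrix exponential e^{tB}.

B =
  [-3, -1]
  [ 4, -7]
e^{tB} =
  [2*t*exp(-5*t) + exp(-5*t), -t*exp(-5*t)]
  [4*t*exp(-5*t), -2*t*exp(-5*t) + exp(-5*t)]

Strategy: write B = P · J · P⁻¹ where J is a Jordan canonical form, so e^{tB} = P · e^{tJ} · P⁻¹, and e^{tJ} can be computed block-by-block.

B has Jordan form
J =
  [-5,  1]
  [ 0, -5]
(up to reordering of blocks).

Per-block formulas:
  For a 2×2 Jordan block J_2(-5): exp(t · J_2(-5)) = e^(-5t)·(I + t·N), where N is the 2×2 nilpotent shift.

After assembling e^{tJ} and conjugating by P, we get:

e^{tB} =
  [2*t*exp(-5*t) + exp(-5*t), -t*exp(-5*t)]
  [4*t*exp(-5*t), -2*t*exp(-5*t) + exp(-5*t)]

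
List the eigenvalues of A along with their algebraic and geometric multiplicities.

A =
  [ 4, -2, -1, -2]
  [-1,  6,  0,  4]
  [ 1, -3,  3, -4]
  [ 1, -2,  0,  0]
λ = 3: alg = 3, geom = 1; λ = 4: alg = 1, geom = 1

Step 1 — factor the characteristic polynomial to read off the algebraic multiplicities:
  χ_A(x) = (x - 4)*(x - 3)^3

Step 2 — compute geometric multiplicities via the rank-nullity identity g(λ) = n − rank(A − λI):
  rank(A − (3)·I) = 3, so dim ker(A − (3)·I) = n − 3 = 1
  rank(A − (4)·I) = 3, so dim ker(A − (4)·I) = n − 3 = 1

Summary:
  λ = 3: algebraic multiplicity = 3, geometric multiplicity = 1
  λ = 4: algebraic multiplicity = 1, geometric multiplicity = 1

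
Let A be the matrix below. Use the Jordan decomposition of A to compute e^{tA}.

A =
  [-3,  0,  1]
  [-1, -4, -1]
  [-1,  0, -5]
e^{tA} =
  [t*exp(-4*t) + exp(-4*t), 0, t*exp(-4*t)]
  [-t*exp(-4*t), exp(-4*t), -t*exp(-4*t)]
  [-t*exp(-4*t), 0, -t*exp(-4*t) + exp(-4*t)]

Strategy: write A = P · J · P⁻¹ where J is a Jordan canonical form, so e^{tA} = P · e^{tJ} · P⁻¹, and e^{tJ} can be computed block-by-block.

A has Jordan form
J =
  [-4,  1,  0]
  [ 0, -4,  0]
  [ 0,  0, -4]
(up to reordering of blocks).

Per-block formulas:
  For a 1×1 block at λ = -4: exp(t · [-4]) = [e^(-4t)].
  For a 2×2 Jordan block J_2(-4): exp(t · J_2(-4)) = e^(-4t)·(I + t·N), where N is the 2×2 nilpotent shift.

After assembling e^{tJ} and conjugating by P, we get:

e^{tA} =
  [t*exp(-4*t) + exp(-4*t), 0, t*exp(-4*t)]
  [-t*exp(-4*t), exp(-4*t), -t*exp(-4*t)]
  [-t*exp(-4*t), 0, -t*exp(-4*t) + exp(-4*t)]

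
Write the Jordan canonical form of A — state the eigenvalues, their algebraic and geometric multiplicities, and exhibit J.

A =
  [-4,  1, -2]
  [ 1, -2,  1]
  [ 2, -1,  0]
J_3(-2)

The characteristic polynomial is
  det(x·I − A) = x^3 + 6*x^2 + 12*x + 8 = (x + 2)^3

Eigenvalues and multiplicities (the geometric multiplicity of λ is n − rank(A − λI), which equals the number of Jordan blocks for λ):
  λ = -2: algebraic multiplicity = 3, geometric multiplicity = 1

Determining the block sizes for each eigenvalue:
  λ = -2: one block (gm = 1), so the single block has size am = 3 → block sizes [3]

Assembling the blocks gives a Jordan form
J =
  [-2,  1,  0]
  [ 0, -2,  1]
  [ 0,  0, -2]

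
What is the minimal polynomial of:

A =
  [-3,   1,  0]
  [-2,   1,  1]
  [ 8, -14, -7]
x^3 + 9*x^2 + 27*x + 27

The characteristic polynomial is χ_A(x) = (x + 3)^3, so the eigenvalues are known. The minimal polynomial is
  m_A(x) = Π_λ (x − λ)^{k_λ}
where k_λ is the size of the *largest* Jordan block for λ (equivalently, the smallest k with (A − λI)^k v = 0 for every generalised eigenvector v of λ).

  λ = -3: largest Jordan block has size 3, contributing (x + 3)^3

So m_A(x) = (x + 3)^3 = x^3 + 9*x^2 + 27*x + 27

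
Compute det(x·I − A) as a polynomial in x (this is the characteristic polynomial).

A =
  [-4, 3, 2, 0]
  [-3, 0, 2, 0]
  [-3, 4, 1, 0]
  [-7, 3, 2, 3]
x^4 - 6*x^2 - 8*x - 3

Expanding det(x·I − A) (e.g. by cofactor expansion or by noting that A is similar to its Jordan form J, which has the same characteristic polynomial as A) gives
  χ_A(x) = x^4 - 6*x^2 - 8*x - 3
which factors as (x - 3)*(x + 1)^3. The eigenvalues (with algebraic multiplicities) are λ = -1 with multiplicity 3, λ = 3 with multiplicity 1.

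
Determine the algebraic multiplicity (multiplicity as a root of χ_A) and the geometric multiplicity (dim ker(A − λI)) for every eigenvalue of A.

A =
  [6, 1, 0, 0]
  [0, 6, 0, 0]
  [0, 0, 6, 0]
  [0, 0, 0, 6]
λ = 6: alg = 4, geom = 3

Step 1 — factor the characteristic polynomial to read off the algebraic multiplicities:
  χ_A(x) = (x - 6)^4

Step 2 — compute geometric multiplicities via the rank-nullity identity g(λ) = n − rank(A − λI):
  rank(A − (6)·I) = 1, so dim ker(A − (6)·I) = n − 1 = 3

Summary:
  λ = 6: algebraic multiplicity = 4, geometric multiplicity = 3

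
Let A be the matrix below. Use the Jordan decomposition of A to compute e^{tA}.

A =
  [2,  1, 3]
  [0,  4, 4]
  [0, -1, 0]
e^{tA} =
  [exp(2*t), -t^2*exp(2*t)/2 + t*exp(2*t), -t^2*exp(2*t) + 3*t*exp(2*t)]
  [0, 2*t*exp(2*t) + exp(2*t), 4*t*exp(2*t)]
  [0, -t*exp(2*t), -2*t*exp(2*t) + exp(2*t)]

Strategy: write A = P · J · P⁻¹ where J is a Jordan canonical form, so e^{tA} = P · e^{tJ} · P⁻¹, and e^{tJ} can be computed block-by-block.

A has Jordan form
J =
  [2, 1, 0]
  [0, 2, 1]
  [0, 0, 2]
(up to reordering of blocks).

Per-block formulas:
  For a 3×3 Jordan block J_3(2): exp(t · J_3(2)) = e^(2t)·(I + t·N + (t^2/2)·N^2), where N is the 3×3 nilpotent shift.

After assembling e^{tJ} and conjugating by P, we get:

e^{tA} =
  [exp(2*t), -t^2*exp(2*t)/2 + t*exp(2*t), -t^2*exp(2*t) + 3*t*exp(2*t)]
  [0, 2*t*exp(2*t) + exp(2*t), 4*t*exp(2*t)]
  [0, -t*exp(2*t), -2*t*exp(2*t) + exp(2*t)]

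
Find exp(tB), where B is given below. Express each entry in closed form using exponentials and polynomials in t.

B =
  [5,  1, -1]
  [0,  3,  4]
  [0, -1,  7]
e^{tB} =
  [exp(5*t), -t^2*exp(5*t)/2 + t*exp(5*t), t^2*exp(5*t) - t*exp(5*t)]
  [0, -2*t*exp(5*t) + exp(5*t), 4*t*exp(5*t)]
  [0, -t*exp(5*t), 2*t*exp(5*t) + exp(5*t)]

Strategy: write B = P · J · P⁻¹ where J is a Jordan canonical form, so e^{tB} = P · e^{tJ} · P⁻¹, and e^{tJ} can be computed block-by-block.

B has Jordan form
J =
  [5, 1, 0]
  [0, 5, 1]
  [0, 0, 5]
(up to reordering of blocks).

Per-block formulas:
  For a 3×3 Jordan block J_3(5): exp(t · J_3(5)) = e^(5t)·(I + t·N + (t^2/2)·N^2), where N is the 3×3 nilpotent shift.

After assembling e^{tJ} and conjugating by P, we get:

e^{tB} =
  [exp(5*t), -t^2*exp(5*t)/2 + t*exp(5*t), t^2*exp(5*t) - t*exp(5*t)]
  [0, -2*t*exp(5*t) + exp(5*t), 4*t*exp(5*t)]
  [0, -t*exp(5*t), 2*t*exp(5*t) + exp(5*t)]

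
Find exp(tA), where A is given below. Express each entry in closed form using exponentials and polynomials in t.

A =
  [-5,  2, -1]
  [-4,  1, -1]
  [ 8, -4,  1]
e^{tA} =
  [-4*t*exp(-t) + exp(-t), 2*t*exp(-t), -t*exp(-t)]
  [-4*t*exp(-t), 2*t*exp(-t) + exp(-t), -t*exp(-t)]
  [8*t*exp(-t), -4*t*exp(-t), 2*t*exp(-t) + exp(-t)]

Strategy: write A = P · J · P⁻¹ where J is a Jordan canonical form, so e^{tA} = P · e^{tJ} · P⁻¹, and e^{tJ} can be computed block-by-block.

A has Jordan form
J =
  [-1,  1,  0]
  [ 0, -1,  0]
  [ 0,  0, -1]
(up to reordering of blocks).

Per-block formulas:
  For a 1×1 block at λ = -1: exp(t · [-1]) = [e^(-1t)].
  For a 2×2 Jordan block J_2(-1): exp(t · J_2(-1)) = e^(-1t)·(I + t·N), where N is the 2×2 nilpotent shift.

After assembling e^{tJ} and conjugating by P, we get:

e^{tA} =
  [-4*t*exp(-t) + exp(-t), 2*t*exp(-t), -t*exp(-t)]
  [-4*t*exp(-t), 2*t*exp(-t) + exp(-t), -t*exp(-t)]
  [8*t*exp(-t), -4*t*exp(-t), 2*t*exp(-t) + exp(-t)]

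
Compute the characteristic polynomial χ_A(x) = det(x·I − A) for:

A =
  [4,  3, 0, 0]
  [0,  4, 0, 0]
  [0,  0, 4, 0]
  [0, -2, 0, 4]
x^4 - 16*x^3 + 96*x^2 - 256*x + 256

Expanding det(x·I − A) (e.g. by cofactor expansion or by noting that A is similar to its Jordan form J, which has the same characteristic polynomial as A) gives
  χ_A(x) = x^4 - 16*x^3 + 96*x^2 - 256*x + 256
which factors as (x - 4)^4. The eigenvalues (with algebraic multiplicities) are λ = 4 with multiplicity 4.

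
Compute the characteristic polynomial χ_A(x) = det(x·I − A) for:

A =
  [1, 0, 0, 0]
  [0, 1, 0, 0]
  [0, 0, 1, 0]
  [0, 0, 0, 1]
x^4 - 4*x^3 + 6*x^2 - 4*x + 1

Expanding det(x·I − A) (e.g. by cofactor expansion or by noting that A is similar to its Jordan form J, which has the same characteristic polynomial as A) gives
  χ_A(x) = x^4 - 4*x^3 + 6*x^2 - 4*x + 1
which factors as (x - 1)^4. The eigenvalues (with algebraic multiplicities) are λ = 1 with multiplicity 4.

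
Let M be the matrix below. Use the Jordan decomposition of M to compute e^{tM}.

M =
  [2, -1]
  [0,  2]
e^{tM} =
  [exp(2*t), -t*exp(2*t)]
  [0, exp(2*t)]

Strategy: write M = P · J · P⁻¹ where J is a Jordan canonical form, so e^{tM} = P · e^{tJ} · P⁻¹, and e^{tJ} can be computed block-by-block.

M has Jordan form
J =
  [2, 1]
  [0, 2]
(up to reordering of blocks).

Per-block formulas:
  For a 2×2 Jordan block J_2(2): exp(t · J_2(2)) = e^(2t)·(I + t·N), where N is the 2×2 nilpotent shift.

After assembling e^{tJ} and conjugating by P, we get:

e^{tM} =
  [exp(2*t), -t*exp(2*t)]
  [0, exp(2*t)]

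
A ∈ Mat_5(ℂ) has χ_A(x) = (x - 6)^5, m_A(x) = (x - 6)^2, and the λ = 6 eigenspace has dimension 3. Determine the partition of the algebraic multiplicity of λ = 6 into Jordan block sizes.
Block sizes for λ = 6: [2, 2, 1]

Step 1 — from the characteristic polynomial, algebraic multiplicity of λ = 6 is 5. From dim ker(A − (6)·I) = 3, there are exactly 3 Jordan blocks for λ = 6.
Step 2 — from the minimal polynomial, the factor (x − 6)^2 tells us the largest block for λ = 6 has size 2.
Step 3 — with total size 5, 3 blocks, and largest block 2, the block sizes (in nonincreasing order) are [2, 2, 1].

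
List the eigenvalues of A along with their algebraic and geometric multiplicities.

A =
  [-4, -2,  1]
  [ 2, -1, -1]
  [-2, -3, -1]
λ = -2: alg = 3, geom = 1

Step 1 — factor the characteristic polynomial to read off the algebraic multiplicities:
  χ_A(x) = (x + 2)^3

Step 2 — compute geometric multiplicities via the rank-nullity identity g(λ) = n − rank(A − λI):
  rank(A − (-2)·I) = 2, so dim ker(A − (-2)·I) = n − 2 = 1

Summary:
  λ = -2: algebraic multiplicity = 3, geometric multiplicity = 1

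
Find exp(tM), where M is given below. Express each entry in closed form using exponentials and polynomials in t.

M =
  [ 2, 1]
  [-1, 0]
e^{tM} =
  [t*exp(t) + exp(t), t*exp(t)]
  [-t*exp(t), -t*exp(t) + exp(t)]

Strategy: write M = P · J · P⁻¹ where J is a Jordan canonical form, so e^{tM} = P · e^{tJ} · P⁻¹, and e^{tJ} can be computed block-by-block.

M has Jordan form
J =
  [1, 1]
  [0, 1]
(up to reordering of blocks).

Per-block formulas:
  For a 2×2 Jordan block J_2(1): exp(t · J_2(1)) = e^(1t)·(I + t·N), where N is the 2×2 nilpotent shift.

After assembling e^{tJ} and conjugating by P, we get:

e^{tM} =
  [t*exp(t) + exp(t), t*exp(t)]
  [-t*exp(t), -t*exp(t) + exp(t)]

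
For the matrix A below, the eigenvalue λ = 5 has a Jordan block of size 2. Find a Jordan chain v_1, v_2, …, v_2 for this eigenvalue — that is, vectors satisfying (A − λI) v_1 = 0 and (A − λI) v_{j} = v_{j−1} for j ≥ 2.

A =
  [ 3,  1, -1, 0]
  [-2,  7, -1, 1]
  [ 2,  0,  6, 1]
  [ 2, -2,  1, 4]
A Jordan chain for λ = 5 of length 2:
v_1 = (-2, -2, 2, 2)ᵀ
v_2 = (1, 0, 0, 0)ᵀ

Let N = A − (5)·I. We want v_2 with N^2 v_2 = 0 but N^1 v_2 ≠ 0; then v_{j-1} := N · v_j for j = 2, …, 2.

Pick v_2 = (1, 0, 0, 0)ᵀ.
Then v_1 = N · v_2 = (-2, -2, 2, 2)ᵀ.

Sanity check: (A − (5)·I) v_1 = (0, 0, 0, 0)ᵀ = 0. ✓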